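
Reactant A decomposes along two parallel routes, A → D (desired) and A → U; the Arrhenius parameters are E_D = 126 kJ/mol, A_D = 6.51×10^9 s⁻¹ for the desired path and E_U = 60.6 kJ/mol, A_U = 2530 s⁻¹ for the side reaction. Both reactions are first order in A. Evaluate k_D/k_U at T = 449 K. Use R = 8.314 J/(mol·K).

With equal orders, S_{D/U} = k_D/k_U = (A_D/A_U)·exp[(E_U−E_D)/(RT)].
(E_U−E_D)/(RT) = (60.6−126)×10³/(8.314×449) = -65400/3733 = -17.52.
k_D/k_U = (6.51×10^9/2530)·exp(-17.52) = 2.573×10^6 × 2.463×10^-8 = 0.0634.

0.0634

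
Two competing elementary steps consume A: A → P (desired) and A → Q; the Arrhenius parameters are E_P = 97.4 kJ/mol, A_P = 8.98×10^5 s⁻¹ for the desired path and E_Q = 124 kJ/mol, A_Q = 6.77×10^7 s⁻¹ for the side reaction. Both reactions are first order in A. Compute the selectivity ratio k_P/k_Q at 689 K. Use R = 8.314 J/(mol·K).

Since both paths have the same order in A, the concentration cancels and S_{P/Q} = k_P/k_Q = (A_P/A_Q)·exp[(E_Q−E_P)/(RT)].
(E_Q−E_P)/(RT) = (124−97.4)×10³/(8.314×689) = 26600/5728 = 4.644.
k_P/k_Q = (8.98×10^5/6.77×10^7)·exp(4.644) = 0.01326 × 103.9 = 1.38.
Since E_P < E_Q, lowering the temperature improves selectivity toward P.

1.38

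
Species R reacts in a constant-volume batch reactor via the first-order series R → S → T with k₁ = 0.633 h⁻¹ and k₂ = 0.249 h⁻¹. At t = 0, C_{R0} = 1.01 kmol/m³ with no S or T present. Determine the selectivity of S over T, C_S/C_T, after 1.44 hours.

4.49

The intermediate concentration in a first-order A→B→C sequence is C_S = k₁C_{R0}(e^(−k₁t) − e^(−k₂t))/(k₂−k₁).
e^(−k₁t) = e^(−0.633×1.44) = e^(−0.9115) = 0.4019; e^(−k₂t) = e^(−0.3586) = 0.6987.
C_S = 0.633×1.01/(0.249−0.633) × (0.4019−0.6987) = (-1.665)×(-0.2968) = 0.4941 kmol/m³.
C_R = C_{R0}e^(−k₁t) = 0.4059 kmol/m³, so C_T = C_{R0}−C_R−C_S = 0.1100 kmol/m³; C_S/C_T = 4.49.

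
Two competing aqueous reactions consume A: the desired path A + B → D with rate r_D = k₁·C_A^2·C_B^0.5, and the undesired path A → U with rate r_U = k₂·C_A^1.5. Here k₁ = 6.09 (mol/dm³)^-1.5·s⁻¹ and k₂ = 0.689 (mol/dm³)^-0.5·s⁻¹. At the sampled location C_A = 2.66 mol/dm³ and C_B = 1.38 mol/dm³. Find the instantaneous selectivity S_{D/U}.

S_{D/U} = r_D/r_U = (k₁·C_A^2·C_B^0.5)/(k₂·C_A^1.5) = (k₁/k₂)·C_A^0.5·C_B^0.5.
= (6.09×2.660^2×1.380^0.5) / (0.689×2.660^1.5) = 50.62/2.989 = 16.9.
Since the desired path is higher order in A, keeping C_A high (PFR or concentrated feed) favours D.

16.9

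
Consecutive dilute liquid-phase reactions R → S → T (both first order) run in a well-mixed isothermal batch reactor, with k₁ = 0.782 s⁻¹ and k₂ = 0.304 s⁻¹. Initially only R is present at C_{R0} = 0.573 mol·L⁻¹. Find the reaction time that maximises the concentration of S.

1.98 s

Setting dC_S/dt = 0 gives t_opt = ln(k₂/k₁)/(k₂−k₁).
= ln(0.304/0.782)/(0.304−0.782) = ln(0.3887)/-0.4780 = -0.9448/-0.4780 = 1.98 s.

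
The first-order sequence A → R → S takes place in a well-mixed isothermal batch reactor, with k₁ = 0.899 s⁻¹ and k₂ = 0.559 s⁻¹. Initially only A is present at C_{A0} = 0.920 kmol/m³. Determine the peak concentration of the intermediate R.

0.421 kmol/m³

Evaluating C_R at t_opt = ln(k₂/k₁)/(k₂−k₁) gives C_{R,max}/C_{A0} = (k₁/k₂)^[k₂/(k₂−k₁)].
= (0.899/0.559)^(0.559/(0.559−0.899)) = (1.608)^(-1.644) = 0.4579.
C_{R,max} = 0.4579×0.920 = 0.421 kmol/m³.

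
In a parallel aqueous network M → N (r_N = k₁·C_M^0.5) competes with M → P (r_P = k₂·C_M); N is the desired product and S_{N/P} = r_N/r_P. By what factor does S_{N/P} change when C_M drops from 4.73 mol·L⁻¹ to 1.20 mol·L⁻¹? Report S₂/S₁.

S_{N/P} = (k₁/k₂)·C_M^-0.5, so S₂/S₁ = (C_{M,2}/C_{M,1})^-0.5.
= (1.20/4.73)^(-0.5) = (0.2537)^(-0.5) = 1.99.

1.99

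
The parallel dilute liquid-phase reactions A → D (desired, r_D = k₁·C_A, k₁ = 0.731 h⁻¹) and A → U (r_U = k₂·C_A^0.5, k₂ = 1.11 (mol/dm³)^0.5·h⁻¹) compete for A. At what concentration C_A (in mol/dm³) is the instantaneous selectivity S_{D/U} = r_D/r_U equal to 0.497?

S_{D/U} = (k₁/k₂)·C_A^0.5 ⇒ C_A = (S·k₂/k₁)^(2).
= (0.497×1.11/0.731)^(2) = (0.7547)^(2) = 0.570 mol/dm³.

0.570 mol/dm³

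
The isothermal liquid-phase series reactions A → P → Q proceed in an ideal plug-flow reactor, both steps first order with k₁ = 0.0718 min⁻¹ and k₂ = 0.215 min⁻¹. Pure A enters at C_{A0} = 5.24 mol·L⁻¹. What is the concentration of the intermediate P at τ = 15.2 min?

Solving the coupled first-order balances gives C_P(τ) = [k₁/(k₂−k₁)]·C_{A0}·(e^(−k₁τ) − e^(−k₂τ)).
e^(−k₁τ) = e^(−0.0718×15.2) = e^(−1.091) = 0.3358; e^(−k₂τ) = e^(−3.268) = 0.03808.
C_P = 0.0718×5.24/(0.215−0.0718) × (0.3358−0.03808) = 2.627×0.2977 = 0.7821 mol·L⁻¹.

0.782 mol·L⁻¹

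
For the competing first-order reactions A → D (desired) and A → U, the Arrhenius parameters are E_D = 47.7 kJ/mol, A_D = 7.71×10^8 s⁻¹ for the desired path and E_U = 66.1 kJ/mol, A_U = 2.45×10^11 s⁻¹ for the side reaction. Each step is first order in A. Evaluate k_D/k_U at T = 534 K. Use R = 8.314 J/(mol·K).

With equal orders, S_{D/U} = k_D/k_U = (A_D/A_U)·exp[(E_U−E_D)/(RT)].
(E_U−E_D)/(RT) = (66.1−47.7)×10³/(8.314×534) = 18400/4440 = 4.144.
k_D/k_U = (7.71×10^8/2.45×10^11)·exp(4.144) = 0.003147 × 63.08 = 0.199.
Since E_D < E_U, lowering the temperature improves selectivity toward D.

0.199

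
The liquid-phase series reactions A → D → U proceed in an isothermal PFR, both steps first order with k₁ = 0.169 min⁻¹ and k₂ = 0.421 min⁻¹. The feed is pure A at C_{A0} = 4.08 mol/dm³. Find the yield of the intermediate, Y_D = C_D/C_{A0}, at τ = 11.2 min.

0.0950

For first-order series with pure A initially, C_D(τ) = k₁C_{A0}/(k₂−k₁)·(e^(−k₁τ) − e^(−k₂τ)).
e^(−k₁τ) = e^(−0.169×11.2) = e^(−1.893) = 0.1506; e^(−k₂τ) = e^(−4.715) = 0.008958.
C_D = 0.169×4.08/(0.421−0.169) × (0.1506−0.008958) = 2.736×0.1417 = 0.3877 mol/dm³.
Y_D = C_D/C_{A0} = 0.3877/4.08 = 0.0950.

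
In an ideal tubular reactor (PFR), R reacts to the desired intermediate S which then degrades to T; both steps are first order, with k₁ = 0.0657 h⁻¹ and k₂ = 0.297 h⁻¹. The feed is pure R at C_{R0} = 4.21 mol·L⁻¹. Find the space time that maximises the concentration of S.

6.52 h

For first-order series the maximum of C_S occurs at τ_opt = ln(k₂/k₁)/(k₂−k₁).
= ln(0.297/0.0657)/(0.297−0.0657) = ln(4.521)/0.2313 = 1.509/0.2313 = 6.52 h.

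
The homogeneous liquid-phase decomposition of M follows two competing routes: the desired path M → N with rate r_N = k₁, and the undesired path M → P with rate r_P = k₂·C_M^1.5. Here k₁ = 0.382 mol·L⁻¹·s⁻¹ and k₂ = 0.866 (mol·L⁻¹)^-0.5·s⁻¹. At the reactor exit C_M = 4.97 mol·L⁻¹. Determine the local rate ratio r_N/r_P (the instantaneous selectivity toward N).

S_{N/P} = r_N/r_P = (k₁)/(k₂·C_M^1.5) = (k₁/k₂)·C_M^-1.5.
= (0.382) / (0.866×4.970^1.5) = 0.3820/9.595 = 0.0398.
The undesired path is higher order in M, so low C_M (CSTR or dilute feed) favours N.

0.0398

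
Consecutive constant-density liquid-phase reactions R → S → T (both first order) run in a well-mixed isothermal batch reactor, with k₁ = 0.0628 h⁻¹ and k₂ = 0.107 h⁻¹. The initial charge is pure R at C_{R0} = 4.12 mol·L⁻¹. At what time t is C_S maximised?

12.1 h

For first-order series the maximum of C_S occurs at t_opt = ln(k₂/k₁)/(k₂−k₁).
= ln(0.107/0.0628)/(0.107−0.0628) = ln(1.704)/0.04420 = 0.5329/0.04420 = 12.1 h.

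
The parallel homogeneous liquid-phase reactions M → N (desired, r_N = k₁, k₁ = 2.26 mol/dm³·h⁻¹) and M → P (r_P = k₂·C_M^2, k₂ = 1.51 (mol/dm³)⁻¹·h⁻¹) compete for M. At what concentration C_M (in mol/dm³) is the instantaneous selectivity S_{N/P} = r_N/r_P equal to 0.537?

S_{N/P} = (k₁/k₂)·C_M^-2 ⇒ C_M = (S·k₂/k₁)^(-0.5).
= (0.537×1.51/2.26)^(-0.5) = (0.3588)^(-0.5) = 1.67 mol/dm³.

1.67 mol/dm³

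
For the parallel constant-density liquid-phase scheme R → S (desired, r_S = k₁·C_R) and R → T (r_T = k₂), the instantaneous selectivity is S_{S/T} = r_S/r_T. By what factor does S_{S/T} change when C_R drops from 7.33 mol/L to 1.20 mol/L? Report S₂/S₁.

S_{S/T} = (k₁/k₂)·C_R, so S₂/S₁ = (C_{R,2}/C_{R,1}).
= 1.20/7.33 = 0.164.

0.164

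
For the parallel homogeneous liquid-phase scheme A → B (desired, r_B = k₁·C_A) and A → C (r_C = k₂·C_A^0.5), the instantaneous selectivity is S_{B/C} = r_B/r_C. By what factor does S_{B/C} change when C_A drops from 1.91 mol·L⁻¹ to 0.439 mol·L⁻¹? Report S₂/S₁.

S_{B/C} = (k₁/k₂)·C_A^0.5, so S₂/S₁ = (C_{A,2}/C_{A,1})^0.5.
= (0.439/1.91)^0.5 = (0.2298)^0.5 = 0.479.

0.479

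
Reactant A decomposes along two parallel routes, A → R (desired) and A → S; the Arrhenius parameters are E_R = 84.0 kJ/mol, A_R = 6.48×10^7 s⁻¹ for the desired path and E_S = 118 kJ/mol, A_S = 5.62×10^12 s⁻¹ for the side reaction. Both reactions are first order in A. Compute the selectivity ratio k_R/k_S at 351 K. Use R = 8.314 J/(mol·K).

1.32

Since both paths have the same order in A, the concentration cancels and S_{R/S} = k_R/k_S = (A_R/A_S)·exp[(E_S−E_R)/(RT)].
(E_S−E_R)/(RT) = (118−84.0)×10³/(8.314×351) = 34000/2918 = 11.65.
k_R/k_S = (6.48×10^7/5.62×10^12)·exp(11.65) = 1.153×10^-5 × 1.148×10^5 = 1.32.
Since E_R < E_S, lowering the temperature improves selectivity toward R.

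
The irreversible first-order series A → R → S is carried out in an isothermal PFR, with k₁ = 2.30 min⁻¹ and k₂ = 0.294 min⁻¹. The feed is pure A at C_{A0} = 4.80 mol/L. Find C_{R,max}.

3.55 mol/L

At the optimum, C_{R,max}/C_{A0} = (k₁/k₂)^[k₂/(k₂−k₁)].
= (2.30/0.294)^(0.294/(0.294−2.30)) = (7.823)^(-0.1466) = 0.7397.
C_{R,max} = 0.7397×4.80 = 3.55 mol/L.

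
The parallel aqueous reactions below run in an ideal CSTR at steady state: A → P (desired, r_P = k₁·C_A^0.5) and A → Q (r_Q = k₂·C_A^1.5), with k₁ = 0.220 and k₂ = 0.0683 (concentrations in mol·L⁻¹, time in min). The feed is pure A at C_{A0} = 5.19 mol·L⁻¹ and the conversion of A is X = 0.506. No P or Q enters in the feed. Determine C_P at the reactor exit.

Exit C_A = C_{A0}(1−X) = 5.19×0.494 = 2.564 mol·L⁻¹.
In a CSTR the entire volume is at exit conditions, so r_P = 0.220×2.564^0.5 = 0.3523 and r_Q = 0.0683×2.564^1.5 = 0.2804.
Fraction of consumed A going to P: r_P/(r_P+r_Q) = 0.5568.
C_P = 0.5568·C_{A0}·X = 0.5568×5.19×0.506 = 1.46 mol·L⁻¹.

1.46 mol·L⁻¹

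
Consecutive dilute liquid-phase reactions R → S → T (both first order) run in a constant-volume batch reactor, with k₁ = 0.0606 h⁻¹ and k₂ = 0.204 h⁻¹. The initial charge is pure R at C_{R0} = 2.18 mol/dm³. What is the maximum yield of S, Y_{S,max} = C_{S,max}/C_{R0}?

Evaluating C_S at t_opt = ln(k₂/k₁)/(k₂−k₁) gives C_{S,max}/C_{R0} = (k₁/k₂)^[k₂/(k₂−k₁)].
= (0.0606/0.204)^(0.204/(0.204−0.0606)) = (0.2971)^(1.423) = 0.1779.

0.178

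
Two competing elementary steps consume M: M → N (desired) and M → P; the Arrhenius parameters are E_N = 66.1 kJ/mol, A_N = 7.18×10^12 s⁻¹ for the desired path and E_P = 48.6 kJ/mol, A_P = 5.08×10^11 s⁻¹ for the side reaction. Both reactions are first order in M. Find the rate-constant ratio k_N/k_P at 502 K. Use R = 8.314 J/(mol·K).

0.213

Since both paths have the same order in M, the concentration cancels and S_{N/P} = k_N/k_P = (A_N/A_P)·exp[(E_P−E_N)/(RT)].
(E_P−E_N)/(RT) = (48.6−66.1)×10³/(8.314×502) = -17500/4174 = -4.193.
k_N/k_P = (7.18×10^12/5.08×10^11)·exp(-4.193) = 14.13 × 0.01510 = 0.213.
Since E_N > E_P, raising the temperature improves selectivity toward N.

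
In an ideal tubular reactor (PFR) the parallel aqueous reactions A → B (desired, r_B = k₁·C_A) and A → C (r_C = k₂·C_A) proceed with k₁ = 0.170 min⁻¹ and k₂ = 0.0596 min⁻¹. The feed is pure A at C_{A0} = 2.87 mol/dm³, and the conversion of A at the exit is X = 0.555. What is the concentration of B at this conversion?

C_A = C_{A0}(1−X) = 1.277 mol/dm³.
Both paths are first order in A, so the instantaneous fraction to B is constant: dC_B/d(−C_A) = k₁/(k₁+k₂) = 0.7404.
C_B = 0.7404·(C_{A0}−C_A) = 0.7404×1.593 = 1.18 mol/dm³.

1.18 mol/dm³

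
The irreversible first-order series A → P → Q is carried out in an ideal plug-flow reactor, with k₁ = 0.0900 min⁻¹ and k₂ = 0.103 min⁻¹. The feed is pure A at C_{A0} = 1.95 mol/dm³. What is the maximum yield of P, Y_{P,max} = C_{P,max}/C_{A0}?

0.343

For a first-order series the maximum intermediate yield is C_{P,max}/C_{A0} = (k₁/k₂)^[k₂/(k₂−k₁)].
= (0.0900/0.103)^(0.103/(0.103−0.0900)) = (0.8738)^(7.923) = 0.3434.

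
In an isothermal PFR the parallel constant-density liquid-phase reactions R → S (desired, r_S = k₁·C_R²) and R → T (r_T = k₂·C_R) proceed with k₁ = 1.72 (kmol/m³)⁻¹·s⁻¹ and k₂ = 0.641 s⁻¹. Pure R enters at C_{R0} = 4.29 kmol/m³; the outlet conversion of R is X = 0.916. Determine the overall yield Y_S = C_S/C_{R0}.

0.755

C_R = C_{R0}(1−X) = 0.3604 kmol/m³.
Along a PFR/batch, dC_T/dC_R = −r_T/(r_S+r_T) = −k₂/(k₂+k₁·C_R).
Integrating from C_{R0} to C_R: C_T = (0.641/1.72)·ln[(0.641+1.72·4.29)/(0.641+1.72·0.360)] = 0.3727·ln(8.020/1.261) = 0.6895 kmol/m³.
Then C_S = (C_{R0}−C_R) − C_T = 3.930 − 0.6895 = 3.240 kmol/m³.
Y_S = C_S/C_{R0} = 3.240/4.29 = 0.755.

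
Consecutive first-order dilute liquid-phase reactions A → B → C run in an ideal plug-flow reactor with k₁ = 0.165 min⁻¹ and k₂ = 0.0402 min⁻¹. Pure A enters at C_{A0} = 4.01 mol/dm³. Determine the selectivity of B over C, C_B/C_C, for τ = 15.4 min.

1.94

The intermediate concentration in a first-order A→B→C sequence is C_B = k₁C_{A0}(e^(−k₁τ) − e^(−k₂τ))/(k₂−k₁).
e^(−k₁τ) = e^(−0.165×15.4) = e^(−2.541) = 0.07879; e^(−k₂τ) = e^(−0.6191) = 0.5384.
C_B = 0.165×4.01/(0.0402−0.165) × (0.07879−0.5384) = (-5.302)×(-0.4597) = 2.437 mol/dm³.
C_A = C_{A0}e^(−k₁τ) = 0.3159 mol/dm³, so C_C = C_{A0}−C_A−C_B = 1.257 mol/dm³; C_B/C_C = 1.94.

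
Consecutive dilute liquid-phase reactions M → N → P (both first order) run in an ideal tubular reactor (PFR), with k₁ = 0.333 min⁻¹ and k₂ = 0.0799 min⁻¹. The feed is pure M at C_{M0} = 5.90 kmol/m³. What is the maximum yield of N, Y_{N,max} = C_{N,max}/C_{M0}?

0.637

Evaluating C_N at τ_opt = ln(k₂/k₁)/(k₂−k₁) gives C_{N,max}/C_{M0} = (k₁/k₂)^[k₂/(k₂−k₁)].
= (0.333/0.0799)^(0.0799/(0.0799−0.333)) = (4.168)^(-0.3157) = 0.6372.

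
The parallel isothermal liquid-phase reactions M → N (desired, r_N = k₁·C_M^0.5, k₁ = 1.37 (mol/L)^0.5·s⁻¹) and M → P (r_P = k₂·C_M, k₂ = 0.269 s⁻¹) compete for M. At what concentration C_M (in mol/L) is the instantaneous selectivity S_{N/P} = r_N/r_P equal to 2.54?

S_{N/P} = (k₁/k₂)·C_M^-0.5 ⇒ C_M = (S·k₂/k₁)^(-2).
= (2.54×0.269/1.37)^(-2) = (0.4987)^(-2) = 4.02 mol/L.

4.02 mol/L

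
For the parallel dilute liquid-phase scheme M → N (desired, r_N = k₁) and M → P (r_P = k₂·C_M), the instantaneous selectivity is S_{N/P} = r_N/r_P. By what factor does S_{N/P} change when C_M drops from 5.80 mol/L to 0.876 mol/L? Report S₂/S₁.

S_{N/P} = (k₁/k₂)·C_M⁻¹, so S₂/S₁ = (C_{M,2}/C_{M,1})⁻¹.
= 5.80/0.876 = 6.62.
Selectivity toward N rises as C_M falls — low-concentration operation is favoured.

6.62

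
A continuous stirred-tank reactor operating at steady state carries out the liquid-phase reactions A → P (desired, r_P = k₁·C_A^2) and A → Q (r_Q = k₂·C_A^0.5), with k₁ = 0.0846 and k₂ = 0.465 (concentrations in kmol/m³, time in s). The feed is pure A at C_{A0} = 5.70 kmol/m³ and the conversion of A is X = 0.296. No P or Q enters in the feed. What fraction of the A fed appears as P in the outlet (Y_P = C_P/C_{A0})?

Exit C_A = C_{A0}(1−X) = 5.70×0.704 = 4.013 kmol/m³.
Rates in a CSTR are evaluated at the outlet concentration: r_P = 0.0846×4.013^2 = 1.362, r_Q = 0.465×4.013^0.5 = 0.9315.
Fraction of consumed A going to P: r_P/(r_P+r_Q) = 0.5939.
C_P = 0.5939·C_{A0}·X = 0.5939×5.70×0.296 = 1.00 kmol/m³; Y_P = C_P/C_{A0} = 0.176.

0.176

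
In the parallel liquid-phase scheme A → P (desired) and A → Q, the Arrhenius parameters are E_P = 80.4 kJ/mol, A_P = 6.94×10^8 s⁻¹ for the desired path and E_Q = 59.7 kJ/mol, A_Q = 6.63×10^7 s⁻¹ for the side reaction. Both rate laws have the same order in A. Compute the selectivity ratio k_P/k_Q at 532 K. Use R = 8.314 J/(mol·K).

k_P/k_Q = (A_P/A_Q)·exp[−(E_P−E_Q)/(RT)] = (A_P/A_Q)·exp[(E_Q−E_P)/(RT)].
(E_Q−E_P)/(RT) = (59.7−80.4)×10³/(8.314×532) = -20700/4423 = -4.680.
k_P/k_Q = (6.94×10^8/6.63×10^7)·exp(-4.680) = 10.47 × 0.009279 = 0.0971.

0.0971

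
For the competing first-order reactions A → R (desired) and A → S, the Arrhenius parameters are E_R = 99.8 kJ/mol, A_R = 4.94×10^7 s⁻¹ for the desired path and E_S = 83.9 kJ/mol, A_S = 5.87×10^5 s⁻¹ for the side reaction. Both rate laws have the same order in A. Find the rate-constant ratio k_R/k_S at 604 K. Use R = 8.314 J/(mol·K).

With equal orders, S_{R/S} = k_R/k_S = (A_R/A_S)·exp[(E_S−E_R)/(RT)].
(E_S−E_R)/(RT) = (83.9−99.8)×10³/(8.314×604) = -15900/5022 = -3.166.
k_R/k_S = (4.94×10^7/5.87×10^5)·exp(-3.166) = 84.16 × 0.04216 = 3.55.

3.55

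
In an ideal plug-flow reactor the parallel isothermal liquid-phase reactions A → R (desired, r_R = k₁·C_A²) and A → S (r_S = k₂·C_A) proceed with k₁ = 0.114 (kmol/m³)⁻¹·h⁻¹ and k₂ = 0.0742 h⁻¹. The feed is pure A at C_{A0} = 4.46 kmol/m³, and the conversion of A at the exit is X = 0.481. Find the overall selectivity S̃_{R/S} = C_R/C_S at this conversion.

C_A = C_{A0}(1−X) = 2.315 kmol/m³.
Along a PFR/batch, dC_S/dC_A = −r_S/(r_R+r_S) = −k₂/(k₂+k₁·C_A).
Integrating from C_{A0} to C_A: C_S = (0.0742/0.114)·ln[(0.0742+0.114·4.46)/(0.0742+0.114·2.31)] = 0.6509·ln(0.5826/0.3381) = 0.3543 kmol/m³.
Then C_R = (C_{A0}−C_A) − C_S = 2.145 − 0.3543 = 1.791 kmol/m³.
S̃_{R/S} = C_R/C_S = 1.791/0.3543 = 5.06.

5.06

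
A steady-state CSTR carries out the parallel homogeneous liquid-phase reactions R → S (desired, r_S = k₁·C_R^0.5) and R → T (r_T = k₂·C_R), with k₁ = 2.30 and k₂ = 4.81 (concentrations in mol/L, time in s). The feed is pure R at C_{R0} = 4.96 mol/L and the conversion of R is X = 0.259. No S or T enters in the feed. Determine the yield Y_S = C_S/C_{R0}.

0.0517

Exit C_R = C_{R0}(1−X) = 4.96×0.741 = 3.675 mol/L.
A CSTR operates uniformly at the exit composition, giving r_S = 4.409 and r_T = 17.68 (each k·C_R^n at C_R = 3.675).
Fraction of consumed R going to S: r_S/(r_S+r_T) = 0.1996.
C_S = 0.1996·C_{R0}·X = 0.1996×4.96×0.259 = 0.256 mol/L; Y_S = C_S/C_{R0} = 0.0517.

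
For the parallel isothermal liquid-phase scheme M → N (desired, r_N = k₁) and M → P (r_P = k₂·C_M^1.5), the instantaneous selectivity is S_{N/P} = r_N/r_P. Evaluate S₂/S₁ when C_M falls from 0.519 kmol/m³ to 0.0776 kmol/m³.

17.3

S_{N/P} = (k₁/k₂)·C_M^-1.5, so S₂/S₁ = (C_{M,2}/C_{M,1})^-1.5.
= (0.0776/0.519)^(-1.5) = (0.1495)^(-1.5) = 17.3.
Selectivity toward N rises as C_M falls — low-concentration operation is favoured.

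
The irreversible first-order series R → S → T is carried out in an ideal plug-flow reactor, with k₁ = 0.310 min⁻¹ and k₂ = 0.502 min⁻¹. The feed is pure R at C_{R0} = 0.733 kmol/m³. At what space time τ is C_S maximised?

2.51 min

Setting dC_S/dτ = 0 gives τ_opt = ln(k₂/k₁)/(k₂−k₁).
= ln(0.502/0.310)/(0.502−0.310) = ln(1.619)/0.1920 = 0.4820/0.1920 = 2.51 min.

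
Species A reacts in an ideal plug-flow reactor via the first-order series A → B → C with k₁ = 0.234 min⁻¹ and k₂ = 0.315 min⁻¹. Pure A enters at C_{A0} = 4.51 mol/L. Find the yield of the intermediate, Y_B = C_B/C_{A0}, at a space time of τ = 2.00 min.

Solving the coupled first-order balances gives C_B(τ) = [k₁/(k₂−k₁)]·C_{A0}·(e^(−k₁τ) − e^(−k₂τ)).
e^(−k₁τ) = e^(−0.234×2.00) = e^(−0.4680) = 0.6263; e^(−k₂τ) = e^(−0.6300) = 0.5326.
C_B = 0.234×4.51/(0.315−0.234) × (0.6263−0.5326) = 13.03×0.09366 = 1.220 mol/L.
Y_B = C_B/C_{A0} = 1.220/4.51 = 0.271.

0.271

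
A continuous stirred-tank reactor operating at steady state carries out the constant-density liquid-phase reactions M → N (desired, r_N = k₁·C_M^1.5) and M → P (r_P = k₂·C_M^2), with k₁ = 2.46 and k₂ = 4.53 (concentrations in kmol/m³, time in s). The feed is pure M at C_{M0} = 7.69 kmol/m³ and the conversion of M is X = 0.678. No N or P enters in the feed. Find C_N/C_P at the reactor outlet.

0.345

Exit C_M = C_{M0}(1−X) = 7.69×0.322 = 2.476 kmol/m³.
In a CSTR the entire volume is at exit conditions, so r_N = 2.46×2.476^1.5 = 9.585 and r_P = 4.53×2.476^2 = 27.78.
Overall selectivity = C_N/C_P = r_Nτ/(r_Pτ) = r_N/r_P = 0.345.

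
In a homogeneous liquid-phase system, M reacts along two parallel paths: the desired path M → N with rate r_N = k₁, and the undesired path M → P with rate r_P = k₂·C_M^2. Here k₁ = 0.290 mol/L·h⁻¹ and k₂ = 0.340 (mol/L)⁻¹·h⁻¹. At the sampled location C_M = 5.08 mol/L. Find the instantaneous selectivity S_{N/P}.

S_{N/P} = r_N/r_P = (k₁)/(k₂·C_M^2) = (k₁/k₂)·C_M^-2.
= (0.290) / (0.340×5.080^2) = 0.2900/8.774 = 0.0331.
The undesired path is higher order in M, so low C_M (CSTR or dilute feed) favours N.

0.0331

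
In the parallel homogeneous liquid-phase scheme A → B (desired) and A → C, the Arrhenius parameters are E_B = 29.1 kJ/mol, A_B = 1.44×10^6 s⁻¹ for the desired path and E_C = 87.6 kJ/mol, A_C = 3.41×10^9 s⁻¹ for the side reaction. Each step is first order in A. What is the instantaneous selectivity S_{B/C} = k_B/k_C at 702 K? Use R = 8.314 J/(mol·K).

9.52

k_B/k_C = (A_B/A_C)·exp[−(E_B−E_C)/(RT)] = (A_B/A_C)·exp[(E_C−E_B)/(RT)].
(E_C−E_B)/(RT) = (87.6−29.1)×10³/(8.314×702) = 58500/5836 = 10.02.
k_B/k_C = (1.44×10^6/3.41×10^9)·exp(10.02) = 4.223×10^-4 × 22545 = 9.52.
Since E_B < E_C, lowering the temperature improves selectivity toward B.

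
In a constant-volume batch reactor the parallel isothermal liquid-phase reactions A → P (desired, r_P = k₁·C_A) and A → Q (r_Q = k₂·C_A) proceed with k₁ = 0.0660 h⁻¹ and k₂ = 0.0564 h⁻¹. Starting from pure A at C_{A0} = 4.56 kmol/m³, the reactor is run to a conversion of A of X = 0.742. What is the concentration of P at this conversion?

1.82 kmol/m³

C_A = C_{A0}(1−X) = 1.176 kmol/m³.
Both paths are first order in A, so the instantaneous fraction to P is constant: dC_P/d(−C_A) = k₁/(k₁+k₂) = 0.5392.
C_P = 0.5392·(C_{A0}−C_A) = 0.5392×3.384 = 1.82 kmol/m³.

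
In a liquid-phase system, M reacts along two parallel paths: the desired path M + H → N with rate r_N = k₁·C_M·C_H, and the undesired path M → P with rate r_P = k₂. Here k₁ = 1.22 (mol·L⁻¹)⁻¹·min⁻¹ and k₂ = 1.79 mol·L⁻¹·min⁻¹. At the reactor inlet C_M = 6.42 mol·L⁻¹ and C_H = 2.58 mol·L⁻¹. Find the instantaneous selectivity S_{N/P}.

S_{N/P} = r_N/r_P = (k₁·C_M·C_H)/(k₂) = (k₁/k₂)·C_M·C_H.
= (1.22×6.420×2.580) / (1.79) = 20.21/1.790 = 11.3.

11.3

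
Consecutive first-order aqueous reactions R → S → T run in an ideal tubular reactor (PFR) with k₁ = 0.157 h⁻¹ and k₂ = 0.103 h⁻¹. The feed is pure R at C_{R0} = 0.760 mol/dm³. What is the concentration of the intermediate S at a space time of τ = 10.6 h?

For first-order series with pure R initially, C_S(τ) = k₁C_{R0}/(k₂−k₁)·(e^(−k₁τ) − e^(−k₂τ)).
e^(−k₁τ) = e^(−0.157×10.6) = e^(−1.664) = 0.1893; e^(−k₂τ) = e^(−1.092) = 0.3356.
C_S = 0.157×0.760/(0.103−0.157) × (0.1893−0.3356) = (-2.210)×(-0.1463) = 0.3232 mol/dm³.

0.323 mol/dm³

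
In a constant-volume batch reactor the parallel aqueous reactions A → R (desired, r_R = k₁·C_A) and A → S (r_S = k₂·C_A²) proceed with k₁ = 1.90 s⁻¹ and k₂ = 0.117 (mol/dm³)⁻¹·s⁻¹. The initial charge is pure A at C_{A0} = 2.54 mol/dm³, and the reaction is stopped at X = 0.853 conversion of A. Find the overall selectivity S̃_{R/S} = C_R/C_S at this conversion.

11.3

C_A = C_{A0}(1−X) = 0.3734 mol/dm³.
Along a PFR/batch, dC_R/dC_A = −r_R/(r_R+r_S) = −k₁/(k₁+k₂·C_A).
Integrating from C_{A0} to C_A: C_R = (1.90/0.117)·ln[(1.90+0.117·2.54)/(1.90+0.117·0.373)] = 16.24·ln(2.197/1.944) = 1.991 mol/dm³.
C_S = (C_{A0}−C_A)−C_R = 0.1759 mol/dm³; S̃_{R/S} = 1.991/0.1759 = 11.3.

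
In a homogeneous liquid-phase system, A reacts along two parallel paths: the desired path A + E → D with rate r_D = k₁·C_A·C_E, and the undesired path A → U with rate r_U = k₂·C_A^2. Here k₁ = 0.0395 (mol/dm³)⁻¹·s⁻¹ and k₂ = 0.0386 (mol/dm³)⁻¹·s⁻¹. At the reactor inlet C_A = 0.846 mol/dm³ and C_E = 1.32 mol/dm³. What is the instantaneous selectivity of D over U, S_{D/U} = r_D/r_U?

S_{D/U} = r_D/r_U = (k₁·C_A·C_E)/(k₂·C_A^2) = (k₁/k₂)·C_A⁻¹·C_E.
= (0.0395×0.8460×1.320) / (0.0386×0.8460^2) = 0.04411/0.02763 = 1.60.
The undesired path is higher order in A, so low C_A (CSTR or dilute feed) favours D.

1.60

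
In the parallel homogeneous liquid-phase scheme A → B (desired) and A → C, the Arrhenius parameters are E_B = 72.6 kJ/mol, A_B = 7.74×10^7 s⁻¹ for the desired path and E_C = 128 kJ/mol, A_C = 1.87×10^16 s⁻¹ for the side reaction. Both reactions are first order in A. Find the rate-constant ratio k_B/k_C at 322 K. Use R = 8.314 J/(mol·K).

4.02

Since both paths have the same order in A, the concentration cancels and S_{B/C} = k_B/k_C = (A_B/A_C)·exp[(E_C−E_B)/(RT)].
(E_C−E_B)/(RT) = (128−72.6)×10³/(8.314×322) = 55400/2677 = 20.69.
k_B/k_C = (7.74×10^7/1.87×10^16)·exp(20.69) = 4.139×10^-9 × 9.711×10^8 = 4.02.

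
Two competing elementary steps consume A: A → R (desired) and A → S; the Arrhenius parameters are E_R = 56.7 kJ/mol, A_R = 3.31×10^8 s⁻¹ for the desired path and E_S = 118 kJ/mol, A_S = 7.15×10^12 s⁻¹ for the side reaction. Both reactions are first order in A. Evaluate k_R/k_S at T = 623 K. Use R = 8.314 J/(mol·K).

k_R/k_S = (A_R/A_S)·exp[−(E_R−E_S)/(RT)] = (A_R/A_S)·exp[(E_S−E_R)/(RT)].
(E_S−E_R)/(RT) = (118−56.7)×10³/(8.314×623) = 61300/5180 = 11.83.
k_R/k_S = (3.31×10^8/7.15×10^12)·exp(11.83) = 4.629×10^-5 × 1.380×10^5 = 6.39.
Since E_R < E_S, lowering the temperature improves selectivity toward R.

6.39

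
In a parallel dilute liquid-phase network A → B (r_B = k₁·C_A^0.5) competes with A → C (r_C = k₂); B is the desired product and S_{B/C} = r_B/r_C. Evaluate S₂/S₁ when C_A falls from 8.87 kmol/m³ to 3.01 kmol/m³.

S_{B/C} = (k₁/k₂)·C_A^0.5, so S₂/S₁ = (C_{A,2}/C_{A,1})^0.5.
= (3.01/8.87)^0.5 = (0.3393)^0.5 = 0.583.
Selectivity toward B falls as C_A falls — high-concentration operation is favoured.

0.583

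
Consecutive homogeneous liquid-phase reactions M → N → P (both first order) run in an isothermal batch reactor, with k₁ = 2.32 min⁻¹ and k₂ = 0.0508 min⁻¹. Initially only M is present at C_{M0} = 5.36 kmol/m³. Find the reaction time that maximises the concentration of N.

Setting dC_N/dt = 0 gives t_opt = ln(k₂/k₁)/(k₂−k₁).
= ln(0.0508/2.32)/(0.0508−2.32) = ln(0.02190)/-2.269 = -3.821/-2.269 = 1.68 min.

1.68 min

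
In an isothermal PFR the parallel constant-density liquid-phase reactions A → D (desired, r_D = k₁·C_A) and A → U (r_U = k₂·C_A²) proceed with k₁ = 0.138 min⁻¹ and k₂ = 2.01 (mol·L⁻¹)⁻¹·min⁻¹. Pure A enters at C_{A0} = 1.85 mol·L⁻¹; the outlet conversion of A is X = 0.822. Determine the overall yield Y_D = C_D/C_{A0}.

0.0584

C_A = C_{A0}(1−X) = 0.3293 mol·L⁻¹.
Along a PFR/batch, dC_D/dC_A = −r_D/(r_D+r_U) = −k₁/(k₁+k₂·C_A).
Integrating from C_{A0} to C_A: C_D = (0.138/2.01)·ln[(0.138+2.01·1.85)/(0.138+2.01·0.329)] = 0.06866·ln(3.856/0.7999) = 0.1080 mol·L⁻¹.
Y_D = C_D/C_{A0} = 0.1080/1.85 = 0.0584.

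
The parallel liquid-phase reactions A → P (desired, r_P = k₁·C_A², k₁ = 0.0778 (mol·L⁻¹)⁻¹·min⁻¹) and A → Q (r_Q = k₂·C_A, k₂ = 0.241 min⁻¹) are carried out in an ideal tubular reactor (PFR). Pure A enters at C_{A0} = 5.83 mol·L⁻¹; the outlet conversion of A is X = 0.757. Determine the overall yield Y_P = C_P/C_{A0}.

0.395

C_A = C_{A0}(1−X) = 1.417 mol·L⁻¹.
Along a PFR/batch, dC_Q/dC_A = −r_Q/(r_P+r_Q) = −k₂/(k₂+k₁·C_A).
Integrating from C_{A0} to C_A: C_Q = (0.241/0.0778)·ln[(0.241+0.0778·5.83)/(0.241+0.0778·1.42)] = 3.098·ln(0.6946/0.3512) = 2.112 mol·L⁻¹.
Then C_P = (C_{A0}−C_A) − C_Q = 4.413 − 2.112 = 2.301 mol·L⁻¹.
Y_P = C_P/C_{A0} = 2.301/5.83 = 0.395.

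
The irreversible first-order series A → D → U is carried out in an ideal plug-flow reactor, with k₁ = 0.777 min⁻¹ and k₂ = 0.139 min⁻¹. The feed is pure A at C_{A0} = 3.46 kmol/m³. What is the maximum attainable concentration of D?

Evaluating C_D at τ_opt = ln(k₂/k₁)/(k₂−k₁) gives C_{D,max}/C_{A0} = (k₁/k₂)^[k₂/(k₂−k₁)].
= (0.777/0.139)^(0.139/(0.139−0.777)) = (5.590)^(-0.2179) = 0.6873.
C_{D,max} = 0.6873×3.46 = 2.38 kmol/m³.

2.38 kmol/m³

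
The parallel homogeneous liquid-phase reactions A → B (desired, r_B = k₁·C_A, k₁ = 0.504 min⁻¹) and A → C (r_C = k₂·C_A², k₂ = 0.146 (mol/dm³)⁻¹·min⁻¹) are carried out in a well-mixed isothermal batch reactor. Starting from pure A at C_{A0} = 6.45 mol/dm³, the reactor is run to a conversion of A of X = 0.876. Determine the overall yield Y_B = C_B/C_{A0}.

0.452

C_A = C_{A0}(1−X) = 0.7998 mol/dm³.
Along a PFR/batch, dC_B/dC_A = −r_B/(r_B+r_C) = −k₁/(k₁+k₂·C_A).
Integrating from C_{A0} to C_A: C_B = (0.504/0.146)·ln[(0.504+0.146·6.45)/(0.504+0.146·0.800)] = 3.452·ln(1.446/0.6208) = 2.918 mol/dm³.
Y_B = C_B/C_{A0} = 2.918/6.45 = 0.452.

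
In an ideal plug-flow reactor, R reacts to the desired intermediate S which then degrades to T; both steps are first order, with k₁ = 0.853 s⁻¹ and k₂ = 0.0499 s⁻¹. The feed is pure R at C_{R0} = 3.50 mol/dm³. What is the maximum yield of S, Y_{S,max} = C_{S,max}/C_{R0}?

0.838

Evaluating C_S at τ_opt = ln(k₂/k₁)/(k₂−k₁) gives C_{S,max}/C_{R0} = (k₁/k₂)^[k₂/(k₂−k₁)].
= (0.853/0.0499)^(0.0499/(0.0499−0.853)) = (17.09)^(-0.06213) = 0.8383.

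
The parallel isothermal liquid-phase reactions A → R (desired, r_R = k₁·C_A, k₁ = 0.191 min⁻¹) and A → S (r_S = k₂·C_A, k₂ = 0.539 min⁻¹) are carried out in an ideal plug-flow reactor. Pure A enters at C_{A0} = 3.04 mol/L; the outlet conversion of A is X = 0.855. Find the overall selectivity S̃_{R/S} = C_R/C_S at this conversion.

C_A = C_{A0}(1−X) = 0.4408 mol/L.
Both paths are first order in A, so the instantaneous fraction to R is constant: dC_R/d(−C_A) = k₁/(k₁+k₂) = 0.2616.
C_R = 0.2616·(C_{A0}−C_A) = 0.2616×2.599 = 0.680 mol/L.
C_S = (C_{A0}−C_A)−C_R = 1.919 mol/L; S̃_{R/S} = 0.6801/1.919 = 0.354.

0.354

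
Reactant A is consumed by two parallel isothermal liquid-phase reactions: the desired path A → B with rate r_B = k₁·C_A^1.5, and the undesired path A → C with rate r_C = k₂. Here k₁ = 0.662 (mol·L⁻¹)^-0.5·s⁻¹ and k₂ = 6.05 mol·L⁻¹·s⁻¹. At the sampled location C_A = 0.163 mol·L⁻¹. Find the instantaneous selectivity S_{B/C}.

S_{B/C} = r_B/r_C = (k₁·C_A^1.5)/(k₂) = (k₁/k₂)·C_A^1.5.
= (0.662×0.1630^1.5) / (6.05) = 0.04357/6.050 = 0.00720.
Since the desired path is higher order in A, keeping C_A high (PFR or concentrated feed) favours B.

0.00720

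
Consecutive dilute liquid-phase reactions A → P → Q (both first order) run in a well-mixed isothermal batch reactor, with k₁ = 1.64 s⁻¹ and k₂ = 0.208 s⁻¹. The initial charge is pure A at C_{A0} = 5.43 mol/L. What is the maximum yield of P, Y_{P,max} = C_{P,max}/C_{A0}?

Evaluating C_P at t_opt = ln(k₂/k₁)/(k₂−k₁) gives C_{P,max}/C_{A0} = (k₁/k₂)^[k₂/(k₂−k₁)].
= (1.64/0.208)^(0.208/(0.208−1.64)) = (7.885)^(-0.1453) = 0.7409.

0.741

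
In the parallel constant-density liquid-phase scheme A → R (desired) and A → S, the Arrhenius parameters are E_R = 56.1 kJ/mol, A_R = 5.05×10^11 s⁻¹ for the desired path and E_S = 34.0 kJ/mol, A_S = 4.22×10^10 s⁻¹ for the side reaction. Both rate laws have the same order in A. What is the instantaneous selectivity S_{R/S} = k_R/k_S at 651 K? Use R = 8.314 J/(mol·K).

k_R/k_S = (A_R/A_S)·exp[−(E_R−E_S)/(RT)] = (A_R/A_S)·exp[(E_S−E_R)/(RT)].
(E_S−E_R)/(RT) = (34.0−56.1)×10³/(8.314×651) = -22100/5412 = -4.083.
k_R/k_S = (5.05×10^11/4.22×10^10)·exp(-4.083) = 11.97 × 0.01685 = 0.202.
Since E_R > E_S, raising the temperature improves selectivity toward R.

0.202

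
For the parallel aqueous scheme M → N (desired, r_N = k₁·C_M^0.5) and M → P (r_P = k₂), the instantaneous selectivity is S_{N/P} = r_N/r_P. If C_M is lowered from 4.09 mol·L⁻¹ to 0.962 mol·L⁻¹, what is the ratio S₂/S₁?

0.485

S_{N/P} = (k₁/k₂)·C_M^0.5, so S₂/S₁ = (C_{M,2}/C_{M,1})^0.5.
= (0.962/4.09)^0.5 = (0.2352)^0.5 = 0.485.
Selectivity toward N falls as C_M falls — high-concentration operation is favoured.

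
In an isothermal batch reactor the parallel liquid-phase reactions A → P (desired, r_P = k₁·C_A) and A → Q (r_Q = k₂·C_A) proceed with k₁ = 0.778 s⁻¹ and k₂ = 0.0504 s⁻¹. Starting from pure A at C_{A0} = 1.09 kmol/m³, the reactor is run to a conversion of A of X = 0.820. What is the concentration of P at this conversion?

C_A = C_{A0}(1−X) = 0.1962 kmol/m³.
Both paths are first order in A, so the instantaneous fraction to P is constant: dC_P/d(−C_A) = k₁/(k₁+k₂) = 0.9392.
C_P = 0.9392·(C_{A0}−C_A) = 0.9392×0.8938 = 0.839 kmol/m³.

0.839 kmol/m³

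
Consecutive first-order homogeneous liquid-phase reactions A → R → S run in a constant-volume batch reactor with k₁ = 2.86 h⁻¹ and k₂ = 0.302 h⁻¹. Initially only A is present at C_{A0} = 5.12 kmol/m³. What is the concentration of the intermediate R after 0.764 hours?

3.90 kmol/m³

The intermediate concentration in a first-order A→B→C sequence is C_R = k₁C_{A0}(e^(−k₁t) − e^(−k₂t))/(k₂−k₁).
e^(−k₁t) = e^(−2.86×0.764) = e^(−2.185) = 0.1125; e^(−k₂t) = e^(−0.2307) = 0.7940.
C_R = 2.86×5.12/(0.302−2.86) × (0.1125−0.7940) = (-5.724)×(-0.6815) = 3.901 kmol/m³.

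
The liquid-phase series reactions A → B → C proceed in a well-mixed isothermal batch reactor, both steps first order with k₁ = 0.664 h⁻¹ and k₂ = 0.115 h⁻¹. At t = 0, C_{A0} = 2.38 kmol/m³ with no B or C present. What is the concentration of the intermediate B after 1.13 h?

For first-order series with pure A initially, C_B(t) = k₁C_{A0}/(k₂−k₁)·(e^(−k₁t) − e^(−k₂t)).
e^(−k₁t) = e^(−0.664×1.13) = e^(−0.7503) = 0.4722; e^(−k₂t) = e^(−0.1299) = 0.8781.
C_B = 0.664×2.38/(0.115−0.664) × (0.4722−0.8781) = (-2.879)×(-0.4059) = 1.168 kmol/m³.

1.17 kmol/m³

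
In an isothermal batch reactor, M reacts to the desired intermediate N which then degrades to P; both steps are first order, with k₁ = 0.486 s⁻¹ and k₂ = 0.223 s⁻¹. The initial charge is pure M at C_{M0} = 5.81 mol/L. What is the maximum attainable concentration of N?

At the optimum, C_{N,max}/C_{M0} = (k₁/k₂)^[k₂/(k₂−k₁)].
= (0.486/0.223)^(0.223/(0.223−0.486)) = (2.179)^(-0.8479) = 0.5166.
C_{N,max} = 0.5166×5.81 = 3.00 mol/L.

3.00 mol/L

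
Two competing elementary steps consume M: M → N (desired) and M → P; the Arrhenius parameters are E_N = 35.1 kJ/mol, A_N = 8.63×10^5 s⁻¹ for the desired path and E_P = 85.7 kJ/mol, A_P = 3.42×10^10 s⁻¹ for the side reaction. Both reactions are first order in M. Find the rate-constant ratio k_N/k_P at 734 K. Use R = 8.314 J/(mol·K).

With equal orders, S_{N/P} = k_N/k_P = (A_N/A_P)·exp[(E_P−E_N)/(RT)].
(E_P−E_N)/(RT) = (85.7−35.1)×10³/(8.314×734) = 50600/6102 = 8.292.
k_N/k_P = (8.63×10^5/3.42×10^10)·exp(8.292) = 2.523×10^-5 × 3991 = 0.101.
Since E_N < E_P, lowering the temperature improves selectivity toward N.

0.101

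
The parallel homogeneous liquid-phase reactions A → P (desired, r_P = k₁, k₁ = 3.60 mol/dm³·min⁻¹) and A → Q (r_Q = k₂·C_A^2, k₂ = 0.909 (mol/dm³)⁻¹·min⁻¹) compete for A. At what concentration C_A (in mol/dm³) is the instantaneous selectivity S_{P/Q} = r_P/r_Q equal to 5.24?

0.869 mol/dm³

S_{P/Q} = (k₁/k₂)·C_A^-2 ⇒ C_A = (S·k₂/k₁)^(-0.5).
= (5.24×0.909/3.60)^(-0.5) = (1.323)^(-0.5) = 0.869 mol/dm³.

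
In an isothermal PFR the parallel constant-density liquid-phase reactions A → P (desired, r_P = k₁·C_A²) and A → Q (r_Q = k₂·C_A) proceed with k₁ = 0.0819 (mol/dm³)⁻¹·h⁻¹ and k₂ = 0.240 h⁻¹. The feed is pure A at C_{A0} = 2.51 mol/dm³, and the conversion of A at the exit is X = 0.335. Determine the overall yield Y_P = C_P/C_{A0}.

0.139

C_A = C_{A0}(1−X) = 1.669 mol/dm³.
Along a PFR/batch, dC_Q/dC_A = −r_Q/(r_P+r_Q) = −k₂/(k₂+k₁·C_A).
Integrating from C_{A0} to C_A: C_Q = (0.240/0.0819)·ln[(0.240+0.0819·2.51)/(0.240+0.0819·1.67)] = 2.930·ln(0.4456/0.3767) = 0.4920 mol/dm³.
Then C_P = (C_{A0}−C_A) − C_Q = 0.8408 − 0.4920 = 0.3489 mol/dm³.
Y_P = C_P/C_{A0} = 0.3489/2.51 = 0.139.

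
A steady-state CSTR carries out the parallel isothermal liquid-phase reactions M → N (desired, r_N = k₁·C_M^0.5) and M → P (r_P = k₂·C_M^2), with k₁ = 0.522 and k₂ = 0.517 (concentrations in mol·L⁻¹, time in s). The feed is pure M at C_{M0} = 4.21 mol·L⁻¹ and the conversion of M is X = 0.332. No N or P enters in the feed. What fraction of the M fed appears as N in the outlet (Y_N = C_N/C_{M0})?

0.0585

Exit C_M = C_{M0}(1−X) = 4.21×0.668 = 2.812 mol·L⁻¹.
In a CSTR the entire volume is at exit conditions, so r_N = 0.522×2.812^0.5 = 0.8754 and r_P = 0.517×2.812^2 = 4.089.
Fraction of consumed M going to N: r_N/(r_N+r_P) = 0.1763.
C_N = 0.1763·C_{M0}·X = 0.1763×4.21×0.332 = 0.246 mol·L⁻¹; Y_N = C_N/C_{M0} = 0.0585.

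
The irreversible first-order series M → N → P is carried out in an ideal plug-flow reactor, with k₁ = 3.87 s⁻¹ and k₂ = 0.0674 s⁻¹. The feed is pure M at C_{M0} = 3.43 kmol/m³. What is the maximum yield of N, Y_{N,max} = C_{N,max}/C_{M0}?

0.931

For a first-order series the maximum intermediate yield is C_{N,max}/C_{M0} = (k₁/k₂)^[k₂/(k₂−k₁)].
= (3.87/0.0674)^(0.0674/(0.0674−3.87)) = (57.42)^(-0.01772) = 0.9307.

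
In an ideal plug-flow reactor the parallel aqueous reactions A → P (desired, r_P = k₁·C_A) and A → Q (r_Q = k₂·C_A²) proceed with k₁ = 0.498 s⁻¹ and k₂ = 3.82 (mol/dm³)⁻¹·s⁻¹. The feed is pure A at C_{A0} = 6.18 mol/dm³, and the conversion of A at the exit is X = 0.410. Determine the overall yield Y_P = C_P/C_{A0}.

0.0108

C_A = C_{A0}(1−X) = 3.646 mol/dm³.
Along a PFR/batch, dC_P/dC_A = −r_P/(r_P+r_Q) = −k₁/(k₁+k₂·C_A).
Integrating from C_{A0} to C_A: C_P = (0.498/3.82)·ln[(0.498+3.82·6.18)/(0.498+3.82·3.65)] = 0.1304·ln(24.11/14.43) = 0.06693 mol/dm³.
Y_P = C_P/C_{A0} = 0.06693/6.18 = 0.0108.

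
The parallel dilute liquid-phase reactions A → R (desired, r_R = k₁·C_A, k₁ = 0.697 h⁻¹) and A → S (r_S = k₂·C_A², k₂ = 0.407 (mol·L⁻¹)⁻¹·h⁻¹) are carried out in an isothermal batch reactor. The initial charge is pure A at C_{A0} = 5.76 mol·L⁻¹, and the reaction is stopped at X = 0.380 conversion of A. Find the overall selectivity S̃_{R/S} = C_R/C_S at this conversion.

C_A = C_{A0}(1−X) = 3.571 mol·L⁻¹.
Along a PFR/batch, dC_R/dC_A = −r_R/(r_R+r_S) = −k₁/(k₁+k₂·C_A).
Integrating from C_{A0} to C_A: C_R = (0.697/0.407)·ln[(0.697+0.407·5.76)/(0.697+0.407·3.57)] = 1.713·ln(3.041/2.150) = 0.5936 mol·L⁻¹.
C_S = (C_{A0}−C_A)−C_R = 1.595 mol·L⁻¹; S̃_{R/S} = 0.5936/1.595 = 0.372.

0.372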